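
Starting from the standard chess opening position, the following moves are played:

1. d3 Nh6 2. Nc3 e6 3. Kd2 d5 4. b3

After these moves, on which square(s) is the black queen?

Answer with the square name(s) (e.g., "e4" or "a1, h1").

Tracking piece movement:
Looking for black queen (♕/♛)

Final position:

  a b c d e f g h
  ─────────────────
8│♜ ♞ ♝ ♛ ♚ ♝ · ♜│8
7│♟ ♟ ♟ · · ♟ ♟ ♟│7
6│· · · · ♟ · · ♞│6
5│· · · ♟ · · · ·│5
4│· · · · · · · ·│4
3│· ♙ ♘ ♙ · · · ·│3
2│♙ · ♙ ♔ ♙ ♙ ♙ ♙│2
1│♖ · ♗ ♕ · ♗ ♘ ♖│1
  ─────────────────
  a b c d e f g h


d8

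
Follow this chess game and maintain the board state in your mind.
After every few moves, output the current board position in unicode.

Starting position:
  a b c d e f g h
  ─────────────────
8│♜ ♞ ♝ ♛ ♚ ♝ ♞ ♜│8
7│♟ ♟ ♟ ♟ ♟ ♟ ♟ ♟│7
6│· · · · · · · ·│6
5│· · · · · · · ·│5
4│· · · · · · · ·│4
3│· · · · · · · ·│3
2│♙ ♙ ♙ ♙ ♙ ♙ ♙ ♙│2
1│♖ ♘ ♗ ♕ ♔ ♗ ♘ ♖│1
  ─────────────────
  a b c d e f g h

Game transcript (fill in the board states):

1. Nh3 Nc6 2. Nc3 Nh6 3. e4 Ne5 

  a b c d e f g h
  ─────────────────
8│♜ · ♝ ♛ ♚ ♝ · ♜│8
7│♟ ♟ ♟ ♟ ♟ ♟ ♟ ♟│7
6│· · · · · · · ♞│6
5│· · · · ♞ · · ·│5
4│· · · · ♙ · · ·│4
3│· · ♘ · · · · ♘│3
2│♙ ♙ ♙ ♙ · ♙ ♙ ♙│2
1│♖ · ♗ ♕ ♔ ♗ · ♖│1
  ─────────────────
  a b c d e f g h

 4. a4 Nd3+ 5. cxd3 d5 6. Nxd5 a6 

  a b c d e f g h
  ─────────────────
8│♜ · ♝ ♛ ♚ ♝ · ♜│8
7│· ♟ ♟ · ♟ ♟ ♟ ♟│7
6│♟ · · · · · · ♞│6
5│· · · ♘ · · · ·│5
4│♙ · · · ♙ · · ·│4
3│· · · ♙ · · · ♘│3
2│· ♙ · ♙ · ♙ ♙ ♙│2
1│♖ · ♗ ♕ ♔ ♗ · ♖│1
  ─────────────────
  a b c d e f g h

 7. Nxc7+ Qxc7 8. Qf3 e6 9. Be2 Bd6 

  a b c d e f g h
  ─────────────────
8│♜ · ♝ · ♚ · · ♜│8
7│· ♟ ♛ · · ♟ ♟ ♟│7
6│♟ · · ♝ ♟ · · ♞│6
5│· · · · · · · ·│5
4│♙ · · · ♙ · · ·│4
3│· · · ♙ · ♕ · ♘│3
2│· ♙ · ♙ ♗ ♙ ♙ ♙│2
1│♖ · ♗ · ♔ · · ♖│1
  ─────────────────
  a b c d e f g h

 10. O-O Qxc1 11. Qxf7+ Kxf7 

  a b c d e f g h
  ─────────────────
8│♜ · ♝ · · · · ♜│8
7│· ♟ · · · ♚ ♟ ♟│7
6│♟ · · ♝ ♟ · · ♞│6
5│· · · · · · · ·│5
4│♙ · · · ♙ · · ·│4
3│· · · ♙ · · · ♘│3
2│· ♙ · ♙ ♗ ♙ ♙ ♙│2
1│♖ · ♛ · · ♖ ♔ ·│1
  ─────────────────
  a b c d e f g h


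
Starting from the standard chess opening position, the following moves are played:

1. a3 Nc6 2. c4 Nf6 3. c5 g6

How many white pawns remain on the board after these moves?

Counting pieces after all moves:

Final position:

  a b c d e f g h
  ─────────────────
8│♜ · ♝ ♛ ♚ ♝ · ♜│8
7│♟ ♟ ♟ ♟ ♟ ♟ · ♟│7
6│· · ♞ · · ♞ ♟ ·│6
5│· · ♙ · · · · ·│5
4│· · · · · · · ·│4
3│♙ · · · · · · ·│3
2│· ♙ · ♙ ♙ ♙ ♙ ♙│2
1│♖ ♘ ♗ ♕ ♔ ♗ ♘ ♖│1
  ─────────────────
  a b c d e f g h


8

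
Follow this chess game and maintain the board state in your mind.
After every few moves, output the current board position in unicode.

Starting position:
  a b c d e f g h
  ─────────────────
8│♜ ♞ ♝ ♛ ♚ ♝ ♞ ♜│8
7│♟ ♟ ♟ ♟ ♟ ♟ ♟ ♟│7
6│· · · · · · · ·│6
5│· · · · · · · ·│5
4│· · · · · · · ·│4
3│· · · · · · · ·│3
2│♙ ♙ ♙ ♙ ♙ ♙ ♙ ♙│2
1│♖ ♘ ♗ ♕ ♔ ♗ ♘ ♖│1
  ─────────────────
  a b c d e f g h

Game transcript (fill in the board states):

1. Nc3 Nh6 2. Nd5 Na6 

  a b c d e f g h
  ─────────────────
8│♜ · ♝ ♛ ♚ ♝ · ♜│8
7│♟ ♟ ♟ ♟ ♟ ♟ ♟ ♟│7
6│♞ · · · · · · ♞│6
5│· · · ♘ · · · ·│5
4│· · · · · · · ·│4
3│· · · · · · · ·│3
2│♙ ♙ ♙ ♙ ♙ ♙ ♙ ♙│2
1│♖ · ♗ ♕ ♔ ♗ ♘ ♖│1
  ─────────────────
  a b c d e f g h

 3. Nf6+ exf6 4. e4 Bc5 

  a b c d e f g h
  ─────────────────
8│♜ · ♝ ♛ ♚ · · ♜│8
7│♟ ♟ ♟ ♟ · ♟ ♟ ♟│7
6│♞ · · · · ♟ · ♞│6
5│· · ♝ · · · · ·│5
4│· · · · ♙ · · ·│4
3│· · · · · · · ·│3
2│♙ ♙ ♙ ♙ · ♙ ♙ ♙│2
1│♖ · ♗ ♕ ♔ ♗ ♘ ♖│1
  ─────────────────
  a b c d e f g h

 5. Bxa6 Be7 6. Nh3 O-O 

  a b c d e f g h
  ─────────────────
8│♜ · ♝ ♛ · ♜ ♚ ·│8
7│♟ ♟ ♟ ♟ ♝ ♟ ♟ ♟│7
6│♗ · · · · ♟ · ♞│6
5│· · · · · · · ·│5
4│· · · · ♙ · · ·│4
3│· · · · · · · ♘│3
2│♙ ♙ ♙ ♙ · ♙ ♙ ♙│2
1│♖ · ♗ ♕ ♔ · · ♖│1
  ─────────────────
  a b c d e f g h



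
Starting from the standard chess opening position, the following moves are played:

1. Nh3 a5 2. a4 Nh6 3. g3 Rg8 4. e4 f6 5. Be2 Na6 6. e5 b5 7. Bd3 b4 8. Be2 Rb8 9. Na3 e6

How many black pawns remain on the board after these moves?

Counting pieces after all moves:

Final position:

  a b c d e f g h
  ─────────────────
8│· ♜ ♝ ♛ ♚ ♝ ♜ ·│8
7│· · ♟ ♟ · · ♟ ♟│7
6│♞ · · · ♟ ♟ · ♞│6
5│♟ · · · ♙ · · ·│5
4│♙ ♟ · · · · · ·│4
3│♘ · · · · · ♙ ♘│3
2│· ♙ ♙ ♙ ♗ ♙ · ♙│2
1│♖ · ♗ ♕ ♔ · · ♖│1
  ─────────────────
  a b c d e f g h


8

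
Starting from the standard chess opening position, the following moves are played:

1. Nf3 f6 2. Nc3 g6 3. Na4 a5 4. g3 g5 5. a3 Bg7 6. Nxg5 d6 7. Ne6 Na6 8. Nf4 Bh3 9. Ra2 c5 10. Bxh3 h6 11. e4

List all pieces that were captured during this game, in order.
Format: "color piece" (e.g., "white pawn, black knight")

Tracking captures:
  Nxg5: captured black pawn
  Bxh3: captured black bishop

black pawn, black bishop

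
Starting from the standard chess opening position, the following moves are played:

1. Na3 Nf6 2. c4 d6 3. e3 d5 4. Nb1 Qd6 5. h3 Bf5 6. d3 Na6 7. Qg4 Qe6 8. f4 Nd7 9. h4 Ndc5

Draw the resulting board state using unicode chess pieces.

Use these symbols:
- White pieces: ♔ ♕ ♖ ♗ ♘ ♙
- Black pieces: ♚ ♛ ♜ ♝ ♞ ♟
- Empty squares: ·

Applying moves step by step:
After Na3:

♜ ♞ ♝ ♛ ♚ ♝ ♞ ♜
♟ ♟ ♟ ♟ ♟ ♟ ♟ ♟
· · · · · · · ·
· · · · · · · ·
· · · · · · · ·
♘ · · · · · · ·
♙ ♙ ♙ ♙ ♙ ♙ ♙ ♙
♖ · ♗ ♕ ♔ ♗ ♘ ♖


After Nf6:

♜ ♞ ♝ ♛ ♚ ♝ · ♜
♟ ♟ ♟ ♟ ♟ ♟ ♟ ♟
· · · · · ♞ · ·
· · · · · · · ·
· · · · · · · ·
♘ · · · · · · ·
♙ ♙ ♙ ♙ ♙ ♙ ♙ ♙
♖ · ♗ ♕ ♔ ♗ ♘ ♖


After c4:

♜ ♞ ♝ ♛ ♚ ♝ · ♜
♟ ♟ ♟ ♟ ♟ ♟ ♟ ♟
· · · · · ♞ · ·
· · · · · · · ·
· · ♙ · · · · ·
♘ · · · · · · ·
♙ ♙ · ♙ ♙ ♙ ♙ ♙
♖ · ♗ ♕ ♔ ♗ ♘ ♖


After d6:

♜ ♞ ♝ ♛ ♚ ♝ · ♜
♟ ♟ ♟ · ♟ ♟ ♟ ♟
· · · ♟ · ♞ · ·
· · · · · · · ·
· · ♙ · · · · ·
♘ · · · · · · ·
♙ ♙ · ♙ ♙ ♙ ♙ ♙
♖ · ♗ ♕ ♔ ♗ ♘ ♖


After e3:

♜ ♞ ♝ ♛ ♚ ♝ · ♜
♟ ♟ ♟ · ♟ ♟ ♟ ♟
· · · ♟ · ♞ · ·
· · · · · · · ·
· · ♙ · · · · ·
♘ · · · ♙ · · ·
♙ ♙ · ♙ · ♙ ♙ ♙
♖ · ♗ ♕ ♔ ♗ ♘ ♖


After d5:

♜ ♞ ♝ ♛ ♚ ♝ · ♜
♟ ♟ ♟ · ♟ ♟ ♟ ♟
· · · · · ♞ · ·
· · · ♟ · · · ·
· · ♙ · · · · ·
♘ · · · ♙ · · ·
♙ ♙ · ♙ · ♙ ♙ ♙
♖ · ♗ ♕ ♔ ♗ ♘ ♖


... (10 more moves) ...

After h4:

♜ · · · ♚ ♝ · ♜
♟ ♟ ♟ ♞ ♟ ♟ ♟ ♟
♞ · · · ♛ · · ·
· · · ♟ · ♝ · ·
· · ♙ · · ♙ ♕ ♙
· · · ♙ ♙ · · ·
♙ ♙ · · · · ♙ ·
♖ ♘ ♗ · ♔ ♗ ♘ ♖


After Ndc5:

♜ · · · ♚ ♝ · ♜
♟ ♟ ♟ · ♟ ♟ ♟ ♟
♞ · · · ♛ · · ·
· · ♞ ♟ · ♝ · ·
· · ♙ · · ♙ ♕ ♙
· · · ♙ ♙ · · ·
♙ ♙ · · · · ♙ ·
♖ ♘ ♗ · ♔ ♗ ♘ ♖



  a b c d e f g h
  ─────────────────
8│♜ · · · ♚ ♝ · ♜│8
7│♟ ♟ ♟ · ♟ ♟ ♟ ♟│7
6│♞ · · · ♛ · · ·│6
5│· · ♞ ♟ · ♝ · ·│5
4│· · ♙ · · ♙ ♕ ♙│4
3│· · · ♙ ♙ · · ·│3
2│♙ ♙ · · · · ♙ ·│2
1│♖ ♘ ♗ · ♔ ♗ ♘ ♖│1
  ─────────────────
  a b c d e f g h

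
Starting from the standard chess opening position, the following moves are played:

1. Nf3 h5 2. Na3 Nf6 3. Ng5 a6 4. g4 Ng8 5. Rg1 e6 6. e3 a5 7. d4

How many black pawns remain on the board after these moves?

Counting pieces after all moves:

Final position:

  a b c d e f g h
  ─────────────────
8│♜ ♞ ♝ ♛ ♚ ♝ ♞ ♜│8
7│· ♟ ♟ ♟ · ♟ ♟ ·│7
6│· · · · ♟ · · ·│6
5│♟ · · · · · ♘ ♟│5
4│· · · ♙ · · ♙ ·│4
3│♘ · · · ♙ · · ·│3
2│♙ ♙ ♙ · · ♙ · ♙│2
1│♖ · ♗ ♕ ♔ ♗ ♖ ·│1
  ─────────────────
  a b c d e f g h


8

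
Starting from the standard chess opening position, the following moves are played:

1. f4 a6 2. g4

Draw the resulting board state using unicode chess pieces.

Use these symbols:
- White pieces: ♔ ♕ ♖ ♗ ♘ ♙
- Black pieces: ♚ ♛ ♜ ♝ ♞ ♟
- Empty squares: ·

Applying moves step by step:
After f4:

♜ ♞ ♝ ♛ ♚ ♝ ♞ ♜
♟ ♟ ♟ ♟ ♟ ♟ ♟ ♟
· · · · · · · ·
· · · · · · · ·
· · · · · ♙ · ·
· · · · · · · ·
♙ ♙ ♙ ♙ ♙ · ♙ ♙
♖ ♘ ♗ ♕ ♔ ♗ ♘ ♖


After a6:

♜ ♞ ♝ ♛ ♚ ♝ ♞ ♜
· ♟ ♟ ♟ ♟ ♟ ♟ ♟
♟ · · · · · · ·
· · · · · · · ·
· · · · · ♙ · ·
· · · · · · · ·
♙ ♙ ♙ ♙ ♙ · ♙ ♙
♖ ♘ ♗ ♕ ♔ ♗ ♘ ♖


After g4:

♜ ♞ ♝ ♛ ♚ ♝ ♞ ♜
· ♟ ♟ ♟ ♟ ♟ ♟ ♟
♟ · · · · · · ·
· · · · · · · ·
· · · · · ♙ ♙ ·
· · · · · · · ·
♙ ♙ ♙ ♙ ♙ · · ♙
♖ ♘ ♗ ♕ ♔ ♗ ♘ ♖



  a b c d e f g h
  ─────────────────
8│♜ ♞ ♝ ♛ ♚ ♝ ♞ ♜│8
7│· ♟ ♟ ♟ ♟ ♟ ♟ ♟│7
6│♟ · · · · · · ·│6
5│· · · · · · · ·│5
4│· · · · · ♙ ♙ ·│4
3│· · · · · · · ·│3
2│♙ ♙ ♙ ♙ ♙ · · ♙│2
1│♖ ♘ ♗ ♕ ♔ ♗ ♘ ♖│1
  ─────────────────
  a b c d e f g h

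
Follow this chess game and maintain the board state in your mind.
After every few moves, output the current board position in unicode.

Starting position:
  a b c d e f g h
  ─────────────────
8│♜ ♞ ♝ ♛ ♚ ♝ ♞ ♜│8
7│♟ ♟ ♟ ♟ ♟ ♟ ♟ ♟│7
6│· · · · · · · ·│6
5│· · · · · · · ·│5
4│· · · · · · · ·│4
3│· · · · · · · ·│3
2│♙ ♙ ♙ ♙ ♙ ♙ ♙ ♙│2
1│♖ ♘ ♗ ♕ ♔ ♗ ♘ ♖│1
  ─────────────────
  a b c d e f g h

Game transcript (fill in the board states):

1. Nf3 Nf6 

  a b c d e f g h
  ─────────────────
8│♜ ♞ ♝ ♛ ♚ ♝ · ♜│8
7│♟ ♟ ♟ ♟ ♟ ♟ ♟ ♟│7
6│· · · · · ♞ · ·│6
5│· · · · · · · ·│5
4│· · · · · · · ·│4
3│· · · · · ♘ · ·│3
2│♙ ♙ ♙ ♙ ♙ ♙ ♙ ♙│2
1│♖ ♘ ♗ ♕ ♔ ♗ · ♖│1
  ─────────────────
  a b c d e f g h

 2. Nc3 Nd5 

  a b c d e f g h
  ─────────────────
8│♜ ♞ ♝ ♛ ♚ ♝ · ♜│8
7│♟ ♟ ♟ ♟ ♟ ♟ ♟ ♟│7
6│· · · · · · · ·│6
5│· · · ♞ · · · ·│5
4│· · · · · · · ·│4
3│· · ♘ · · ♘ · ·│3
2│♙ ♙ ♙ ♙ ♙ ♙ ♙ ♙│2
1│♖ · ♗ ♕ ♔ ♗ · ♖│1
  ─────────────────
  a b c d e f g h

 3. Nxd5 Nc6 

  a b c d e f g h
  ─────────────────
8│♜ · ♝ ♛ ♚ ♝ · ♜│8
7│♟ ♟ ♟ ♟ ♟ ♟ ♟ ♟│7
6│· · ♞ · · · · ·│6
5│· · · ♘ · · · ·│5
4│· · · · · · · ·│4
3│· · · · · ♘ · ·│3
2│♙ ♙ ♙ ♙ ♙ ♙ ♙ ♙│2
1│♖ · ♗ ♕ ♔ ♗ · ♖│1
  ─────────────────
  a b c d e f g h

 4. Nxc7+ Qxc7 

  a b c d e f g h
  ─────────────────
8│♜ · ♝ · ♚ ♝ · ♜│8
7│♟ ♟ ♛ ♟ ♟ ♟ ♟ ♟│7
6│· · ♞ · · · · ·│6
5│· · · · · · · ·│5
4│· · · · · · · ·│4
3│· · · · · ♘ · ·│3
2│♙ ♙ ♙ ♙ ♙ ♙ ♙ ♙│2
1│♖ · ♗ ♕ ♔ ♗ · ♖│1
  ─────────────────
  a b c d e f g h



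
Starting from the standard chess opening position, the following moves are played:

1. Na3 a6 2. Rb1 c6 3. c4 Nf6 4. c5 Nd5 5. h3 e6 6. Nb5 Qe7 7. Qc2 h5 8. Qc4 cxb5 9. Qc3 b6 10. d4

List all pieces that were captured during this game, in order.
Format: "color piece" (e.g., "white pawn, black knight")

Tracking captures:
  cxb5: captured white knight

white knight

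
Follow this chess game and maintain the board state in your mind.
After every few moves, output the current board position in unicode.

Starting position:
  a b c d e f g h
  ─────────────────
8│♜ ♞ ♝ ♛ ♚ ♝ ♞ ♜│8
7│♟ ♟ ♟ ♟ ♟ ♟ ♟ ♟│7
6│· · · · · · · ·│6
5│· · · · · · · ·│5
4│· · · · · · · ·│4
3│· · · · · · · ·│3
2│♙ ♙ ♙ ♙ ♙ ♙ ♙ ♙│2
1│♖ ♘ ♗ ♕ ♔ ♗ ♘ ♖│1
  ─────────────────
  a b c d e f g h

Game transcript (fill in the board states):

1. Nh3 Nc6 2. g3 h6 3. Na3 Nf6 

  a b c d e f g h
  ─────────────────
8│♜ · ♝ ♛ ♚ ♝ · ♜│8
7│♟ ♟ ♟ ♟ ♟ ♟ ♟ ·│7
6│· · ♞ · · ♞ · ♟│6
5│· · · · · · · ·│5
4│· · · · · · · ·│4
3│♘ · · · · · ♙ ♘│3
2│♙ ♙ ♙ ♙ ♙ ♙ · ♙│2
1│♖ · ♗ ♕ ♔ ♗ · ♖│1
  ─────────────────
  a b c d e f g h

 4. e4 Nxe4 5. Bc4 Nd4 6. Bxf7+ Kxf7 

  a b c d e f g h
  ─────────────────
8│♜ · ♝ ♛ · ♝ · ♜│8
7│♟ ♟ ♟ ♟ ♟ ♚ ♟ ·│7
6│· · · · · · · ♟│6
5│· · · · · · · ·│5
4│· · · ♞ ♞ · · ·│4
3│♘ · · · · · ♙ ♘│3
2│♙ ♙ ♙ ♙ · ♙ · ♙│2
1│♖ · ♗ ♕ ♔ · · ♖│1
  ─────────────────
  a b c d e f g h

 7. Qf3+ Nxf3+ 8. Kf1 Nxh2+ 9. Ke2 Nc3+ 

  a b c d e f g h
  ─────────────────
8│♜ · ♝ ♛ · ♝ · ♜│8
7│♟ ♟ ♟ ♟ ♟ ♚ ♟ ·│7
6│· · · · · · · ♟│6
5│· · · · · · · ·│5
4│· · · · · · · ·│4
3│♘ · ♞ · · · ♙ ♘│3
2│♙ ♙ ♙ ♙ ♔ ♙ · ♞│2
1│♖ · ♗ · · · · ♖│1
  ─────────────────
  a b c d e f g h

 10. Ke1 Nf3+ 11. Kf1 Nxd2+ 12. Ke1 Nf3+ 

  a b c d e f g h
  ─────────────────
8│♜ · ♝ ♛ · ♝ · ♜│8
7│♟ ♟ ♟ ♟ ♟ ♚ ♟ ·│7
6│· · · · · · · ♟│6
5│· · · · · · · ·│5
4│· · · · · · · ·│4
3│♘ · ♞ · · ♞ ♙ ♘│3
2│♙ ♙ ♙ · · ♙ · ·│2
1│♖ · ♗ · ♔ · · ♖│1
  ─────────────────
  a b c d e f g h

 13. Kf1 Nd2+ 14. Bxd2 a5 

  a b c d e f g h
  ─────────────────
8│♜ · ♝ ♛ · ♝ · ♜│8
7│· ♟ ♟ ♟ ♟ ♚ ♟ ·│7
6│· · · · · · · ♟│6
5│♟ · · · · · · ·│5
4│· · · · · · · ·│4
3│♘ · ♞ · · · ♙ ♘│3
2│♙ ♙ ♙ ♗ · ♙ · ·│2
1│♖ · · · · ♔ · ♖│1
  ─────────────────
  a b c d e f g h


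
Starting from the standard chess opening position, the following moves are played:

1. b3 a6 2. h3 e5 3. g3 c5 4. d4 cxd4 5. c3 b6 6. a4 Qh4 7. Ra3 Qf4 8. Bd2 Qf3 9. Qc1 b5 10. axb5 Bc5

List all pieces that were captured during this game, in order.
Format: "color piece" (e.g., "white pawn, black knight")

Tracking captures:
  cxd4: captured white pawn
  axb5: captured black pawn

white pawn, black pawn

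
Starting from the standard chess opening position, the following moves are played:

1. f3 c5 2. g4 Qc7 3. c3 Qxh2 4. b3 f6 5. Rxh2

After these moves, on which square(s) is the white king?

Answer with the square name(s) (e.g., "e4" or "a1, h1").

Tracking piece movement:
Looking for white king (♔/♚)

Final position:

  a b c d e f g h
  ─────────────────
8│♜ ♞ ♝ · ♚ ♝ ♞ ♜│8
7│♟ ♟ · ♟ ♟ · ♟ ♟│7
6│· · · · · ♟ · ·│6
5│· · ♟ · · · · ·│5
4│· · · · · · ♙ ·│4
3│· ♙ ♙ · · ♙ · ·│3
2│♙ · · ♙ ♙ · · ♖│2
1│♖ ♘ ♗ ♕ ♔ ♗ ♘ ·│1
  ─────────────────
  a b c d e f g h


e1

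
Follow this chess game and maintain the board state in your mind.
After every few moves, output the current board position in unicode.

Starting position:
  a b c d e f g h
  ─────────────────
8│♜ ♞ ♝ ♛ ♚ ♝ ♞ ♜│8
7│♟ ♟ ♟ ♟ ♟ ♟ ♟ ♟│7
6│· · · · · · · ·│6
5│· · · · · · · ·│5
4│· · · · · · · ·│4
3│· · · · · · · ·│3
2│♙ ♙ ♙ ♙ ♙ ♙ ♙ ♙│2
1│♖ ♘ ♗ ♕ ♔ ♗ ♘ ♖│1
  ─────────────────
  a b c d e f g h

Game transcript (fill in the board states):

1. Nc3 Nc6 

  a b c d e f g h
  ─────────────────
8│♜ · ♝ ♛ ♚ ♝ ♞ ♜│8
7│♟ ♟ ♟ ♟ ♟ ♟ ♟ ♟│7
6│· · ♞ · · · · ·│6
5│· · · · · · · ·│5
4│· · · · · · · ·│4
3│· · ♘ · · · · ·│3
2│♙ ♙ ♙ ♙ ♙ ♙ ♙ ♙│2
1│♖ · ♗ ♕ ♔ ♗ ♘ ♖│1
  ─────────────────
  a b c d e f g h

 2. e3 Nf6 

  a b c d e f g h
  ─────────────────
8│♜ · ♝ ♛ ♚ ♝ · ♜│8
7│♟ ♟ ♟ ♟ ♟ ♟ ♟ ♟│7
6│· · ♞ · · ♞ · ·│6
5│· · · · · · · ·│5
4│· · · · · · · ·│4
3│· · ♘ · ♙ · · ·│3
2│♙ ♙ ♙ ♙ · ♙ ♙ ♙│2
1│♖ · ♗ ♕ ♔ ♗ ♘ ♖│1
  ─────────────────
  a b c d e f g h

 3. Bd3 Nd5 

  a b c d e f g h
  ─────────────────
8│♜ · ♝ ♛ ♚ ♝ · ♜│8
7│♟ ♟ ♟ ♟ ♟ ♟ ♟ ♟│7
6│· · ♞ · · · · ·│6
5│· · · ♞ · · · ·│5
4│· · · · · · · ·│4
3│· · ♘ ♗ ♙ · · ·│3
2│♙ ♙ ♙ ♙ · ♙ ♙ ♙│2
1│♖ · ♗ ♕ ♔ · ♘ ♖│1
  ─────────────────
  a b c d e f g h

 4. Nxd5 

  a b c d e f g h
  ─────────────────
8│♜ · ♝ ♛ ♚ ♝ · ♜│8
7│♟ ♟ ♟ ♟ ♟ ♟ ♟ ♟│7
6│· · ♞ · · · · ·│6
5│· · · ♘ · · · ·│5
4│· · · · · · · ·│4
3│· · · ♗ ♙ · · ·│3
2│♙ ♙ ♙ ♙ · ♙ ♙ ♙│2
1│♖ · ♗ ♕ ♔ · ♘ ♖│1
  ─────────────────
  a b c d e f g h


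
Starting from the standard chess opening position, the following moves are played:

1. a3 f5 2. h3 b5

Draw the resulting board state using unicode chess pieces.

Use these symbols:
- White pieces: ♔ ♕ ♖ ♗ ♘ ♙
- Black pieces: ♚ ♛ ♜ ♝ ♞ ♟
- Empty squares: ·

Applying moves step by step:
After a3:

♜ ♞ ♝ ♛ ♚ ♝ ♞ ♜
♟ ♟ ♟ ♟ ♟ ♟ ♟ ♟
· · · · · · · ·
· · · · · · · ·
· · · · · · · ·
♙ · · · · · · ·
· ♙ ♙ ♙ ♙ ♙ ♙ ♙
♖ ♘ ♗ ♕ ♔ ♗ ♘ ♖


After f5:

♜ ♞ ♝ ♛ ♚ ♝ ♞ ♜
♟ ♟ ♟ ♟ ♟ · ♟ ♟
· · · · · · · ·
· · · · · ♟ · ·
· · · · · · · ·
♙ · · · · · · ·
· ♙ ♙ ♙ ♙ ♙ ♙ ♙
♖ ♘ ♗ ♕ ♔ ♗ ♘ ♖


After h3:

♜ ♞ ♝ ♛ ♚ ♝ ♞ ♜
♟ ♟ ♟ ♟ ♟ · ♟ ♟
· · · · · · · ·
· · · · · ♟ · ·
· · · · · · · ·
♙ · · · · · · ♙
· ♙ ♙ ♙ ♙ ♙ ♙ ·
♖ ♘ ♗ ♕ ♔ ♗ ♘ ♖


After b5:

♜ ♞ ♝ ♛ ♚ ♝ ♞ ♜
♟ · ♟ ♟ ♟ · ♟ ♟
· · · · · · · ·
· ♟ · · · ♟ · ·
· · · · · · · ·
♙ · · · · · · ♙
· ♙ ♙ ♙ ♙ ♙ ♙ ·
♖ ♘ ♗ ♕ ♔ ♗ ♘ ♖



  a b c d e f g h
  ─────────────────
8│♜ ♞ ♝ ♛ ♚ ♝ ♞ ♜│8
7│♟ · ♟ ♟ ♟ · ♟ ♟│7
6│· · · · · · · ·│6
5│· ♟ · · · ♟ · ·│5
4│· · · · · · · ·│4
3│♙ · · · · · · ♙│3
2│· ♙ ♙ ♙ ♙ ♙ ♙ ·│2
1│♖ ♘ ♗ ♕ ♔ ♗ ♘ ♖│1
  ─────────────────
  a b c d e f g h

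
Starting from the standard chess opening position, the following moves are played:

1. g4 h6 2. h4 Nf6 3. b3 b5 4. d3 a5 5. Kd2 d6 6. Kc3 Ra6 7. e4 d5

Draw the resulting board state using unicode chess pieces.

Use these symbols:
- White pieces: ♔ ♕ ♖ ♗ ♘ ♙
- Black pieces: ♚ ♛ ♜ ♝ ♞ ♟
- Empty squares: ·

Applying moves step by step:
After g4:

♜ ♞ ♝ ♛ ♚ ♝ ♞ ♜
♟ ♟ ♟ ♟ ♟ ♟ ♟ ♟
· · · · · · · ·
· · · · · · · ·
· · · · · · ♙ ·
· · · · · · · ·
♙ ♙ ♙ ♙ ♙ ♙ · ♙
♖ ♘ ♗ ♕ ♔ ♗ ♘ ♖


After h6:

♜ ♞ ♝ ♛ ♚ ♝ ♞ ♜
♟ ♟ ♟ ♟ ♟ ♟ ♟ ·
· · · · · · · ♟
· · · · · · · ·
· · · · · · ♙ ·
· · · · · · · ·
♙ ♙ ♙ ♙ ♙ ♙ · ♙
♖ ♘ ♗ ♕ ♔ ♗ ♘ ♖


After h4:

♜ ♞ ♝ ♛ ♚ ♝ ♞ ♜
♟ ♟ ♟ ♟ ♟ ♟ ♟ ·
· · · · · · · ♟
· · · · · · · ·
· · · · · · ♙ ♙
· · · · · · · ·
♙ ♙ ♙ ♙ ♙ ♙ · ·
♖ ♘ ♗ ♕ ♔ ♗ ♘ ♖


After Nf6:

♜ ♞ ♝ ♛ ♚ ♝ · ♜
♟ ♟ ♟ ♟ ♟ ♟ ♟ ·
· · · · · ♞ · ♟
· · · · · · · ·
· · · · · · ♙ ♙
· · · · · · · ·
♙ ♙ ♙ ♙ ♙ ♙ · ·
♖ ♘ ♗ ♕ ♔ ♗ ♘ ♖


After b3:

♜ ♞ ♝ ♛ ♚ ♝ · ♜
♟ ♟ ♟ ♟ ♟ ♟ ♟ ·
· · · · · ♞ · ♟
· · · · · · · ·
· · · · · · ♙ ♙
· ♙ · · · · · ·
♙ · ♙ ♙ ♙ ♙ · ·
♖ ♘ ♗ ♕ ♔ ♗ ♘ ♖


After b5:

♜ ♞ ♝ ♛ ♚ ♝ · ♜
♟ · ♟ ♟ ♟ ♟ ♟ ·
· · · · · ♞ · ♟
· ♟ · · · · · ·
· · · · · · ♙ ♙
· ♙ · · · · · ·
♙ · ♙ ♙ ♙ ♙ · ·
♖ ♘ ♗ ♕ ♔ ♗ ♘ ♖


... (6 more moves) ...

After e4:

· ♞ ♝ ♛ ♚ ♝ · ♜
· · ♟ · ♟ ♟ ♟ ·
♜ · · ♟ · ♞ · ♟
♟ ♟ · · · · · ·
· · · · ♙ · ♙ ♙
· ♙ ♔ ♙ · · · ·
♙ · ♙ · · ♙ · ·
♖ ♘ ♗ ♕ · ♗ ♘ ♖


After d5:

· ♞ ♝ ♛ ♚ ♝ · ♜
· · ♟ · ♟ ♟ ♟ ·
♜ · · · · ♞ · ♟
♟ ♟ · ♟ · · · ·
· · · · ♙ · ♙ ♙
· ♙ ♔ ♙ · · · ·
♙ · ♙ · · ♙ · ·
♖ ♘ ♗ ♕ · ♗ ♘ ♖



  a b c d e f g h
  ─────────────────
8│· ♞ ♝ ♛ ♚ ♝ · ♜│8
7│· · ♟ · ♟ ♟ ♟ ·│7
6│♜ · · · · ♞ · ♟│6
5│♟ ♟ · ♟ · · · ·│5
4│· · · · ♙ · ♙ ♙│4
3│· ♙ ♔ ♙ · · · ·│3
2│♙ · ♙ · · ♙ · ·│2
1│♖ ♘ ♗ ♕ · ♗ ♘ ♖│1
  ─────────────────
  a b c d e f g h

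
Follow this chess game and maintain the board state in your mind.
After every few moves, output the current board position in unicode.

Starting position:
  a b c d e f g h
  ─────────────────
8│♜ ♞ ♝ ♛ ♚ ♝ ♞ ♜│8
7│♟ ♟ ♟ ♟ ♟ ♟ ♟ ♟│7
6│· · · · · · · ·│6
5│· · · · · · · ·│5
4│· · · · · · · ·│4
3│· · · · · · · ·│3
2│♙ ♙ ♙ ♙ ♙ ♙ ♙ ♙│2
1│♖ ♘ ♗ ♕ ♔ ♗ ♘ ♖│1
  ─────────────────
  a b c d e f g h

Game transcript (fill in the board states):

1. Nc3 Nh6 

  a b c d e f g h
  ─────────────────
8│♜ ♞ ♝ ♛ ♚ ♝ · ♜│8
7│♟ ♟ ♟ ♟ ♟ ♟ ♟ ♟│7
6│· · · · · · · ♞│6
5│· · · · · · · ·│5
4│· · · · · · · ·│4
3│· · ♘ · · · · ·│3
2│♙ ♙ ♙ ♙ ♙ ♙ ♙ ♙│2
1│♖ · ♗ ♕ ♔ ♗ ♘ ♖│1
  ─────────────────
  a b c d e f g h

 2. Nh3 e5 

  a b c d e f g h
  ─────────────────
8│♜ ♞ ♝ ♛ ♚ ♝ · ♜│8
7│♟ ♟ ♟ ♟ · ♟ ♟ ♟│7
6│· · · · · · · ♞│6
5│· · · · ♟ · · ·│5
4│· · · · · · · ·│4
3│· · ♘ · · · · ♘│3
2│♙ ♙ ♙ ♙ ♙ ♙ ♙ ♙│2
1│♖ · ♗ ♕ ♔ ♗ · ♖│1
  ─────────────────
  a b c d e f g h

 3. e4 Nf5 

  a b c d e f g h
  ─────────────────
8│♜ ♞ ♝ ♛ ♚ ♝ · ♜│8
7│♟ ♟ ♟ ♟ · ♟ ♟ ♟│7
6│· · · · · · · ·│6
5│· · · · ♟ ♞ · ·│5
4│· · · · ♙ · · ·│4
3│· · ♘ · · · · ♘│3
2│♙ ♙ ♙ ♙ · ♙ ♙ ♙│2
1│♖ · ♗ ♕ ♔ ♗ · ♖│1
  ─────────────────
  a b c d e f g h

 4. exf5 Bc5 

  a b c d e f g h
  ─────────────────
8│♜ ♞ ♝ ♛ ♚ · · ♜│8
7│♟ ♟ ♟ ♟ · ♟ ♟ ♟│7
6│· · · · · · · ·│6
5│· · ♝ · ♟ ♙ · ·│5
4│· · · · · · · ·│4
3│· · ♘ · · · · ♘│3
2│♙ ♙ ♙ ♙ · ♙ ♙ ♙│2
1│♖ · ♗ ♕ ♔ ♗ · ♖│1
  ─────────────────
  a b c d e f g h



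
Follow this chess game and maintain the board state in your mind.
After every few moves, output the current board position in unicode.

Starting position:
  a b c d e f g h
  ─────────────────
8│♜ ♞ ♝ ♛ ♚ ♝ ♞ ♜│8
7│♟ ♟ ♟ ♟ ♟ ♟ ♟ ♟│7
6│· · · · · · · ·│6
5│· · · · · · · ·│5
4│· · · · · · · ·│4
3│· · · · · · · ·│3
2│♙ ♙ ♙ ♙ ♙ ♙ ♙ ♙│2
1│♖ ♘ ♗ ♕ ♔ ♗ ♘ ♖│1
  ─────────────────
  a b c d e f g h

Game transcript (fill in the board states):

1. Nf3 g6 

  a b c d e f g h
  ─────────────────
8│♜ ♞ ♝ ♛ ♚ ♝ ♞ ♜│8
7│♟ ♟ ♟ ♟ ♟ ♟ · ♟│7
6│· · · · · · ♟ ·│6
5│· · · · · · · ·│5
4│· · · · · · · ·│4
3│· · · · · ♘ · ·│3
2│♙ ♙ ♙ ♙ ♙ ♙ ♙ ♙│2
1│♖ ♘ ♗ ♕ ♔ ♗ · ♖│1
  ─────────────────
  a b c d e f g h

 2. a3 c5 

  a b c d e f g h
  ─────────────────
8│♜ ♞ ♝ ♛ ♚ ♝ ♞ ♜│8
7│♟ ♟ · ♟ ♟ ♟ · ♟│7
6│· · · · · · ♟ ·│6
5│· · ♟ · · · · ·│5
4│· · · · · · · ·│4
3│♙ · · · · ♘ · ·│3
2│· ♙ ♙ ♙ ♙ ♙ ♙ ♙│2
1│♖ ♘ ♗ ♕ ♔ ♗ · ♖│1
  ─────────────────
  a b c d e f g h

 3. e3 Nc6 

  a b c d e f g h
  ─────────────────
8│♜ · ♝ ♛ ♚ ♝ ♞ ♜│8
7│♟ ♟ · ♟ ♟ ♟ · ♟│7
6│· · ♞ · · · ♟ ·│6
5│· · ♟ · · · · ·│5
4│· · · · · · · ·│4
3│♙ · · · ♙ ♘ · ·│3
2│· ♙ ♙ ♙ · ♙ ♙ ♙│2
1│♖ ♘ ♗ ♕ ♔ ♗ · ♖│1
  ─────────────────
  a b c d e f g h

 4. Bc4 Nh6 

  a b c d e f g h
  ─────────────────
8│♜ · ♝ ♛ ♚ ♝ · ♜│8
7│♟ ♟ · ♟ ♟ ♟ · ♟│7
6│· · ♞ · · · ♟ ♞│6
5│· · ♟ · · · · ·│5
4│· · ♗ · · · · ·│4
3│♙ · · · ♙ ♘ · ·│3
2│· ♙ ♙ ♙ · ♙ ♙ ♙│2
1│♖ ♘ ♗ ♕ ♔ · · ♖│1
  ─────────────────
  a b c d e f g h

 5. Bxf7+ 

  a b c d e f g h
  ─────────────────
8│♜ · ♝ ♛ ♚ ♝ · ♜│8
7│♟ ♟ · ♟ ♟ ♗ · ♟│7
6│· · ♞ · · · ♟ ♞│6
5│· · ♟ · · · · ·│5
4│· · · · · · · ·│4
3│♙ · · · ♙ ♘ · ·│3
2│· ♙ ♙ ♙ · ♙ ♙ ♙│2
1│♖ ♘ ♗ ♕ ♔ · · ♖│1
  ─────────────────
  a b c d e f g h


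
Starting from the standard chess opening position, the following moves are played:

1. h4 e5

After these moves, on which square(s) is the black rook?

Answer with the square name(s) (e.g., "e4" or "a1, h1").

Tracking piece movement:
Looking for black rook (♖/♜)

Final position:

  a b c d e f g h
  ─────────────────
8│♜ ♞ ♝ ♛ ♚ ♝ ♞ ♜│8
7│♟ ♟ ♟ ♟ · ♟ ♟ ♟│7
6│· · · · · · · ·│6
5│· · · · ♟ · · ·│5
4│· · · · · · · ♙│4
3│· · · · · · · ·│3
2│♙ ♙ ♙ ♙ ♙ ♙ ♙ ·│2
1│♖ ♘ ♗ ♕ ♔ ♗ ♘ ♖│1
  ─────────────────
  a b c d e f g h


a8, h8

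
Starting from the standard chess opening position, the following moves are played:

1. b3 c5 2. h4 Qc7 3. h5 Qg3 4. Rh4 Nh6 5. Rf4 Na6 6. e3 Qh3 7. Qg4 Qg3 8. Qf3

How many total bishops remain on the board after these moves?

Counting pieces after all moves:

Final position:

  a b c d e f g h
  ─────────────────
8│♜ · ♝ · ♚ ♝ · ♜│8
7│♟ ♟ · ♟ ♟ ♟ ♟ ♟│7
6│♞ · · · · · · ♞│6
5│· · ♟ · · · · ♙│5
4│· · · · · ♖ · ·│4
3│· ♙ · · ♙ ♕ ♛ ·│3
2│♙ · ♙ ♙ · ♙ ♙ ·│2
1│♖ ♘ ♗ · ♔ ♗ ♘ ·│1
  ─────────────────
  a b c d e f g h


4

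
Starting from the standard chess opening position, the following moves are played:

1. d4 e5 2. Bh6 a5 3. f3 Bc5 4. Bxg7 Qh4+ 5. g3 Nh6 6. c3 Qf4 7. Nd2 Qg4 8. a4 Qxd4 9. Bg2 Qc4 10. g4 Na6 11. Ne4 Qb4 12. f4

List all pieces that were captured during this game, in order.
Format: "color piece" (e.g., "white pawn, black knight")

Tracking captures:
  Bxg7: captured black pawn
  Qxd4: captured white pawn

black pawn, white pawn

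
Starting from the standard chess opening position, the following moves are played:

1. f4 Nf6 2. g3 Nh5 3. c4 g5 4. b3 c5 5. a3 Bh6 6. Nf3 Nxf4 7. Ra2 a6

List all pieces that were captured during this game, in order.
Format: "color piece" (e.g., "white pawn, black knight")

Tracking captures:
  Nxf4: captured white pawn

white pawn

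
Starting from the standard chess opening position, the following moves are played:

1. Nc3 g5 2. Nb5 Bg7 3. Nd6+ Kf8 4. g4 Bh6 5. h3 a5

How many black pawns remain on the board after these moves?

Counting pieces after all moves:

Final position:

  a b c d e f g h
  ─────────────────
8│♜ ♞ ♝ ♛ · ♚ ♞ ♜│8
7│· ♟ ♟ ♟ ♟ ♟ · ♟│7
6│· · · ♘ · · · ♝│6
5│♟ · · · · · ♟ ·│5
4│· · · · · · ♙ ·│4
3│· · · · · · · ♙│3
2│♙ ♙ ♙ ♙ ♙ ♙ · ·│2
1│♖ · ♗ ♕ ♔ ♗ ♘ ♖│1
  ─────────────────
  a b c d e f g h


8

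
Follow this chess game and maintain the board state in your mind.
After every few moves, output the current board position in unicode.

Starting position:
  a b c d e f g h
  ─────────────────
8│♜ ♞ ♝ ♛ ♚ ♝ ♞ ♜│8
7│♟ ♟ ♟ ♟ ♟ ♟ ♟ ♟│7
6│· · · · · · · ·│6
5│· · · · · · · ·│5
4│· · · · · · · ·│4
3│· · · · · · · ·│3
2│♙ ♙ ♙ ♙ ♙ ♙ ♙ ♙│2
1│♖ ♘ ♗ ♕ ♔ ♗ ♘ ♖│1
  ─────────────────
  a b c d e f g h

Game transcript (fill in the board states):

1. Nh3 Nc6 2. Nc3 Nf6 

  a b c d e f g h
  ─────────────────
8│♜ · ♝ ♛ ♚ ♝ · ♜│8
7│♟ ♟ ♟ ♟ ♟ ♟ ♟ ♟│7
6│· · ♞ · · ♞ · ·│6
5│· · · · · · · ·│5
4│· · · · · · · ·│4
3│· · ♘ · · · · ♘│3
2│♙ ♙ ♙ ♙ ♙ ♙ ♙ ♙│2
1│♖ · ♗ ♕ ♔ ♗ · ♖│1
  ─────────────────
  a b c d e f g h

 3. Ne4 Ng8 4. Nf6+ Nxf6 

  a b c d e f g h
  ─────────────────
8│♜ · ♝ ♛ ♚ ♝ · ♜│8
7│♟ ♟ ♟ ♟ ♟ ♟ ♟ ♟│7
6│· · ♞ · · ♞ · ·│6
5│· · · · · · · ·│5
4│· · · · · · · ·│4
3│· · · · · · · ♘│3
2│♙ ♙ ♙ ♙ ♙ ♙ ♙ ♙│2
1│♖ · ♗ ♕ ♔ ♗ · ♖│1
  ─────────────────
  a b c d e f g h

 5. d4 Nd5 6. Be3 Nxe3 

  a b c d e f g h
  ─────────────────
8│♜ · ♝ ♛ ♚ ♝ · ♜│8
7│♟ ♟ ♟ ♟ ♟ ♟ ♟ ♟│7
6│· · ♞ · · · · ·│6
5│· · · · · · · ·│5
4│· · · ♙ · · · ·│4
3│· · · · ♞ · · ♘│3
2│♙ ♙ ♙ · ♙ ♙ ♙ ♙│2
1│♖ · · ♕ ♔ ♗ · ♖│1
  ─────────────────
  a b c d e f g h

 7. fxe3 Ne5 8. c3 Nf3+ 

  a b c d e f g h
  ─────────────────
8│♜ · ♝ ♛ ♚ ♝ · ♜│8
7│♟ ♟ ♟ ♟ ♟ ♟ ♟ ♟│7
6│· · · · · · · ·│6
5│· · · · · · · ·│5
4│· · · ♙ · · · ·│4
3│· · ♙ · ♙ ♞ · ♘│3
2│♙ ♙ · · ♙ · ♙ ♙│2
1│♖ · · ♕ ♔ ♗ · ♖│1
  ─────────────────
  a b c d e f g h

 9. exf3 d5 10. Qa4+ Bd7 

  a b c d e f g h
  ─────────────────
8│♜ · · ♛ ♚ ♝ · ♜│8
7│♟ ♟ ♟ ♝ ♟ ♟ ♟ ♟│7
6│· · · · · · · ·│6
5│· · · ♟ · · · ·│5
4│♕ · · ♙ · · · ·│4
3│· · ♙ · ♙ ♙ · ♘│3
2│♙ ♙ · · · · ♙ ♙│2
1│♖ · · · ♔ ♗ · ♖│1
  ─────────────────
  a b c d e f g h



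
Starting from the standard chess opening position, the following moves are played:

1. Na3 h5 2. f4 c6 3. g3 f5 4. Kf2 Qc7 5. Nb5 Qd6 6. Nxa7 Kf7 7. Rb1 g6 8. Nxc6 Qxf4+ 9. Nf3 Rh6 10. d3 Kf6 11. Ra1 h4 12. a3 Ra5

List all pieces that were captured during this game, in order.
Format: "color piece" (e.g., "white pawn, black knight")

Tracking captures:
  Nxa7: captured black pawn
  Nxc6: captured black pawn
  Qxf4+: captured white pawn

black pawn, black pawn, white pawn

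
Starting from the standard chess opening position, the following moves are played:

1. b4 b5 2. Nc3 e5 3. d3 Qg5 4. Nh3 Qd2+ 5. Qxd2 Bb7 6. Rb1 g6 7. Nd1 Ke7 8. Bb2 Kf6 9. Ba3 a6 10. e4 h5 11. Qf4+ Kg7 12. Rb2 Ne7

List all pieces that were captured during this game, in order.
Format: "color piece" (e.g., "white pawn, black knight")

Tracking captures:
  Qxd2: captured black queen

black queen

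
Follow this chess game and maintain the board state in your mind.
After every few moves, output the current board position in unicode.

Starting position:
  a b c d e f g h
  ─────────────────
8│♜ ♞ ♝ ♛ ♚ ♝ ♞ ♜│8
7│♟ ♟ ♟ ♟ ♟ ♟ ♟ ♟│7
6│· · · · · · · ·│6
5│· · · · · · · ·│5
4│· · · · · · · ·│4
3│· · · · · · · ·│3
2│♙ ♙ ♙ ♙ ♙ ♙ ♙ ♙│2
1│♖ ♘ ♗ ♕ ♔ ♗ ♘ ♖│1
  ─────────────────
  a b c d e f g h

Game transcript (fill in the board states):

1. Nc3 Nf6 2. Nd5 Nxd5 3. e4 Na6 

  a b c d e f g h
  ─────────────────
8│♜ · ♝ ♛ ♚ ♝ · ♜│8
7│♟ ♟ ♟ ♟ ♟ ♟ ♟ ♟│7
6│♞ · · · · · · ·│6
5│· · · ♞ · · · ·│5
4│· · · · ♙ · · ·│4
3│· · · · · · · ·│3
2│♙ ♙ ♙ ♙ · ♙ ♙ ♙│2
1│♖ · ♗ ♕ ♔ ♗ ♘ ♖│1
  ─────────────────
  a b c d e f g h

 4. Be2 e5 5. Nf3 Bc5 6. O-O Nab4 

  a b c d e f g h
  ─────────────────
8│♜ · ♝ ♛ ♚ · · ♜│8
7│♟ ♟ ♟ ♟ · ♟ ♟ ♟│7
6│· · · · · · · ·│6
5│· · ♝ ♞ ♟ · · ·│5
4│· ♞ · · ♙ · · ·│4
3│· · · · · ♘ · ·│3
2│♙ ♙ ♙ ♙ ♗ ♙ ♙ ♙│2
1│♖ · ♗ ♕ · ♖ ♔ ·│1
  ─────────────────
  a b c d e f g h

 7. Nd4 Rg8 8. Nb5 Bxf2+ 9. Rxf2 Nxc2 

  a b c d e f g h
  ─────────────────
8│♜ · ♝ ♛ ♚ · ♜ ·│8
7│♟ ♟ ♟ ♟ · ♟ ♟ ♟│7
6│· · · · · · · ·│6
5│· ♘ · ♞ ♟ · · ·│5
4│· · · · ♙ · · ·│4
3│· · · · · · · ·│3
2│♙ ♙ ♞ ♙ ♗ ♖ ♙ ♙│2
1│♖ · ♗ ♕ · · ♔ ·│1
  ─────────────────
  a b c d e f g h

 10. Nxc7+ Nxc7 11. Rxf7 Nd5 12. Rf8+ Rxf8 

  a b c d e f g h
  ─────────────────
8│♜ · ♝ ♛ ♚ ♜ · ·│8
7│♟ ♟ · ♟ · · ♟ ♟│7
6│· · · · · · · ·│6
5│· · · ♞ ♟ · · ·│5
4│· · · · ♙ · · ·│4
3│· · · · · · · ·│3
2│♙ ♙ ♞ ♙ ♗ · ♙ ♙│2
1│♖ · ♗ ♕ · · ♔ ·│1
  ─────────────────
  a b c d e f g h

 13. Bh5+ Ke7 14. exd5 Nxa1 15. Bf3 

  a b c d e f g h
  ─────────────────
8│♜ · ♝ ♛ · ♜ · ·│8
7│♟ ♟ · ♟ ♚ · ♟ ♟│7
6│· · · · · · · ·│6
5│· · · ♙ ♟ · · ·│5
4│· · · · · · · ·│4
3│· · · · · ♗ · ·│3
2│♙ ♙ · ♙ · · ♙ ♙│2
1│♞ · ♗ ♕ · · ♔ ·│1
  ─────────────────
  a b c d e f g h
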